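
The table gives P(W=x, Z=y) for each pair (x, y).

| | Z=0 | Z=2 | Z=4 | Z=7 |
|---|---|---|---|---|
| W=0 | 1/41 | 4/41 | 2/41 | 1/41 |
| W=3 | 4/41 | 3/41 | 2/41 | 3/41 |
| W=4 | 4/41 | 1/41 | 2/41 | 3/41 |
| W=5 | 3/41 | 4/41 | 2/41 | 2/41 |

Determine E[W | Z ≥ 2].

P(Z ≥ 2) = 29/41.
Summing W·P(W=x,Z=y) over the conditioning event gives 88/41.
E[W | Z ≥ 2] = (88/41) / (29/41) = 88/29.

88/29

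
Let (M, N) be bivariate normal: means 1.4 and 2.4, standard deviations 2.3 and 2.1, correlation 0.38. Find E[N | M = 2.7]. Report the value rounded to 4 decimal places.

2.8510

E[N | M=x] = μ_N + ρ(σ_N/σ_M)(x − μ_M) for jointly normal variables.
E[N | M=2.7] = 2.4 + (0.38)·(2.1/2.3)·(2.7 − (1.4)) = 2.4 + (0.34696)·(1.3) = 2.8510.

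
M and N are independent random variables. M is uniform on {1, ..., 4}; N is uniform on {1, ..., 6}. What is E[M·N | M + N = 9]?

Outcomes with M + N = 9: (3,6), (4,5), each with probability 1/24.
E[M·N | M + N = 9] = (18 + 20) / 2 = 19.

19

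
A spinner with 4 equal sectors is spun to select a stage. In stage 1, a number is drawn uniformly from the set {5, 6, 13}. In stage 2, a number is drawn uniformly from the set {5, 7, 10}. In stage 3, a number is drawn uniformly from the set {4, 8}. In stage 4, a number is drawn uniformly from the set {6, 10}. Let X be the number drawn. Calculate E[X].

E[X | stage 1] = (5+6+13)/3 = 8.
E[X | stage 2] = (5+7+10)/3 = 22/3.
E[X | stage 3] = (4+8)/2 = 6.
E[X | stage 4] = (6+10)/2 = 8.
By the law of total expectation,
E[X] = (1/4)·(8) + (1/4)·(22/3) + (1/4)·(6) + (1/4)·(8) = 22/3.

22/3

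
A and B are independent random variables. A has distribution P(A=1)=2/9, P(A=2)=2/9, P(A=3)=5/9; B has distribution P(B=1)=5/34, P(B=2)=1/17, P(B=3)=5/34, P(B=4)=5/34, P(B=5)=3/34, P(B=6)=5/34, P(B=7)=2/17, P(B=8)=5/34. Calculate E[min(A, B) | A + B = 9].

101/43

P(A + B = 9) = 43/306.
Summing min(A,B)·P(x,y) over outcomes with A + B = 9 gives 101/306.
E[min(A, B) | A + B = 9] = (101/306) / (43/306) = 101/43.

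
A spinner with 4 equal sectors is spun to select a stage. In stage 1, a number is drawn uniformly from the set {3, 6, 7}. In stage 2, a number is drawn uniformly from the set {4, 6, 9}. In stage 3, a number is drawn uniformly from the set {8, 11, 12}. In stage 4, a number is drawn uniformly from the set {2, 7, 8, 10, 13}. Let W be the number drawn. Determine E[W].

15/2

E[W | stage 1] = (3+6+7)/3 = 16/3.
E[W | stage 2] = (4+6+9)/3 = 19/3.
E[W | stage 3] = (8+11+12)/3 = 31/3.
E[W | stage 4] = (2+7+8+10+13)/5 = 8.
E[W] = (1/4)·(16/3) + (1/4)·(19/3) + (1/4)·(31/3) + (1/4)·(8) = 15/2.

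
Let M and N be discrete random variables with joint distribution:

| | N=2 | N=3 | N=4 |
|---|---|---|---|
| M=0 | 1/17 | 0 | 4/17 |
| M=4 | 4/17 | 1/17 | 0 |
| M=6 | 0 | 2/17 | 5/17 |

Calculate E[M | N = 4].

10/3

P(N = 4) = 9/17.
Summing M·P(M=x,N=y) over the conditioning event gives 30/17.
E[M | N = 4] = (30/17) / (9/17) = 10/3.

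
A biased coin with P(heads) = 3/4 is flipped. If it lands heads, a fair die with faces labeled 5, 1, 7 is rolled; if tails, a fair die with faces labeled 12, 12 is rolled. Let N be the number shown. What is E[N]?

E[N | heads] = (5+1+7)/3 = 13/3.
E[N | tails] = (12+12)/2 = 12.
By the law of total expectation,
E[N] = (3/4)·(13/3) + (1/4)·(12) = 25/4.

25/4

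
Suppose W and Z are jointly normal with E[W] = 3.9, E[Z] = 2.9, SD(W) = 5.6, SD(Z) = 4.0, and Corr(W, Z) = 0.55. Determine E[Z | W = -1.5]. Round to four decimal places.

0.7786

For a bivariate normal, E[Z | W=x] = μ_Z + ρ·(σ_Z/σ_W)·(x − μ_W).
E[Z | W=-1.5] = 2.9 + (0.55)·(4.0/5.6)·(-1.5 − (3.9)) = 2.9 + (0.39286)·(-5.4) = 0.7786.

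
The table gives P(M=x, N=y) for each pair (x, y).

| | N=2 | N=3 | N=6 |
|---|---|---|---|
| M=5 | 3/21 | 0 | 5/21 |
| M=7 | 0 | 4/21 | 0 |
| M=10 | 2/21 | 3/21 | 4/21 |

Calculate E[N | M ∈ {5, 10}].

73/17

P(M ∈ {5, 10}) = 17/21.
Summing N·P(M=x,N=y) over the conditioning event gives 73/21.
E[N | M ∈ {5, 10}] = (73/21) / (17/21) = 73/17.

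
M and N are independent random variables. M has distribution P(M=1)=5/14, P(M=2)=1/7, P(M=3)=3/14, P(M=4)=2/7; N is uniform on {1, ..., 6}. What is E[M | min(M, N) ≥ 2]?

29/9

P(min(M, N) ≥ 2) = 15/28.
Summing M·P(x,y) over outcomes with min(M, N) ≥ 2 gives 145/84.
E[M | min(M, N) ≥ 2] = (145/84) / (15/28) = 29/9.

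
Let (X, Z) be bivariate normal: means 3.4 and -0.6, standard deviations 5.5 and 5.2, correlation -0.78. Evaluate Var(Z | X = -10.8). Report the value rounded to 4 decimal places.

For a bivariate normal, Var(Z | X=x) = σ_Z²(1 − ρ²).
Var(Z | X=-10.8) = (5.2)²·(1 − (-0.78)²) = 27.04·0.3916 = 10.5889.

10.5889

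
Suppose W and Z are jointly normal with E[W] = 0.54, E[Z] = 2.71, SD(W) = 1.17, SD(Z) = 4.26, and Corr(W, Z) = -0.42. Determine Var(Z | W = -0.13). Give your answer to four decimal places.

The conditional variance in a bivariate normal is σ_Z²(1 − ρ²), independent of x.
Var(Z | W=-0.13) = (4.26)²·(1 − (-0.42)²) = 18.1476·0.8236 = 14.9464.

14.9464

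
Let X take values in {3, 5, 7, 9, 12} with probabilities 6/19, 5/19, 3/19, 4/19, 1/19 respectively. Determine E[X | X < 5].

3

P(X < 5) = 6/19.
Σ over the event: 3·6/19 = 18/19.
E[X | X < 5] = (18/19) / (6/19) = 3.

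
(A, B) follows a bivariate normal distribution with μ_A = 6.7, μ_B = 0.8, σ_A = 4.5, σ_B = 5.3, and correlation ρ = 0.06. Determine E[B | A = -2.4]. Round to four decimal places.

E[B | A=x] = μ_B + ρ(σ_B/σ_A)(x − μ_A) for jointly normal variables.
E[B | A=-2.4] = 0.8 + (0.06)·(5.3/4.5)·(-2.4 − (6.7)) = 0.8 + (0.070667)·(-9.1) = 0.1569.

0.1569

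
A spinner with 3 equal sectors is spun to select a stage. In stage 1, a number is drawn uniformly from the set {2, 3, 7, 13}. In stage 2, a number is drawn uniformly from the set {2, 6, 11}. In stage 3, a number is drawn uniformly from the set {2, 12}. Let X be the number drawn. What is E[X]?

235/36

E[X | stage 1] = (2+3+7+13)/4 = 25/4.
E[X | stage 2] = (2+6+11)/3 = 19/3.
E[X | stage 3] = (2+12)/2 = 7.
E[X] = (1/3)·(25/4) + (1/3)·(19/3) + (1/3)·(7) = 235/36.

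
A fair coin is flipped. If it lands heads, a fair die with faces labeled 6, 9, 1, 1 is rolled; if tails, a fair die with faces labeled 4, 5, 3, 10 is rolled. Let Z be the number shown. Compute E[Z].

39/8

E[Z | heads] = (6+9+1+1)/4 = 17/4.
E[Z | tails] = (4+5+3+10)/4 = 11/2.
E[Z] = (1/2)·(17/4) + (1/2)·(11/2) = 39/8.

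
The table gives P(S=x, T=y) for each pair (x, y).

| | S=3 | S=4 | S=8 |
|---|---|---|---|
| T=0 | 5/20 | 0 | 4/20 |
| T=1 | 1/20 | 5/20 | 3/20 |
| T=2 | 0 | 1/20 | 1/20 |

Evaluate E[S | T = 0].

47/9

P(T = 0) = 9/20.
Σ S·P over the event = 3·(5/20) + 8·(4/20) = 47/20.
E[S | T = 0] = (47/20) / (9/20) = 47/9.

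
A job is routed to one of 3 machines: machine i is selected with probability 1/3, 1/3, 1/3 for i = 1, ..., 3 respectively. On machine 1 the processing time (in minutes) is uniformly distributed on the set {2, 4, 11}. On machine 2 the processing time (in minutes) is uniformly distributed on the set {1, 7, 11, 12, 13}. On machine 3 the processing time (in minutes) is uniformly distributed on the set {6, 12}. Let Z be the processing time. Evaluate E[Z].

352/45

E[Z | machine 1] = (2+4+11)/3 = 17/3.
E[Z | machine 2] = (1+7+11+12+13)/5 = 44/5.
E[Z | machine 3] = (6+12)/2 = 9.
By the law of total expectation,
E[Z] = (1/3)·(17/3) + (1/3)·(44/5) + (1/3)·(9) = 352/45.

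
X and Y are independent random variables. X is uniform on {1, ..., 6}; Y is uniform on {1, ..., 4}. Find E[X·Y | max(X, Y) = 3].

P(max(X, Y) = 3) = 5/24.
Summing XY·P(x,y) over outcomes with max(X, Y) = 3 gives 9/8.
E[X·Y | max(X, Y) = 3] = (9/8) / (5/24) = 27/5.

27/5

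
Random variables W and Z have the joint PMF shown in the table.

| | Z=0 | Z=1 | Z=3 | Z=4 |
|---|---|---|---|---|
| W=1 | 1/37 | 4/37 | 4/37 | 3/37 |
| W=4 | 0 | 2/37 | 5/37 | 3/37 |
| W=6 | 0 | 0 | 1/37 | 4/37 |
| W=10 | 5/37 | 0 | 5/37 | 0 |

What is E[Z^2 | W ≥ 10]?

9/2

P(W ≥ 10) = 10/37.
Σ Z^2·P over the event = 0·(5/37) + 9·(5/37) = 45/37.
E[Z^2 | W ≥ 10] = (45/37) / (10/37) = 9/2.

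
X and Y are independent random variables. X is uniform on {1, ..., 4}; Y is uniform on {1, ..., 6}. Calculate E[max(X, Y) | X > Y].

P(X > Y) = 1/4.
Summing max(X,Y)·P(x,y) over outcomes with X > Y gives 5/6.
E[max(X, Y) | X > Y] = (5/6) / (1/4) = 10/3.

10/3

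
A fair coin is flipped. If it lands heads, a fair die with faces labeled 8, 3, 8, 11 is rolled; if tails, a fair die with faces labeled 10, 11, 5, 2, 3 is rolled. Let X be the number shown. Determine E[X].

137/20

E[X | heads] = (8+3+8+11)/4 = 15/2.
E[X | tails] = (10+11+5+2+3)/5 = 31/5.
By the law of total expectation,
E[X] = (1/2)·(15/2) + (1/2)·(31/5) = 137/20.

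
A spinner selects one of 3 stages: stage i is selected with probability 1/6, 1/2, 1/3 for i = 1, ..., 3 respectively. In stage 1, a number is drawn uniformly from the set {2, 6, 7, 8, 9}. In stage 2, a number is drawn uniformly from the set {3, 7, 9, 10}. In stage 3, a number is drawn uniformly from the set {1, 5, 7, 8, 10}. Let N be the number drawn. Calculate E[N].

811/120

E[N | stage 1] = (2+6+7+8+9)/5 = 32/5.
E[N | stage 2] = (3+7+9+10)/4 = 29/4.
E[N | stage 3] = (1+5+7+8+10)/5 = 31/5.
E[N] = (1/6)·(32/5) + (1/2)·(29/4) + (1/3)·(31/5) = 811/120.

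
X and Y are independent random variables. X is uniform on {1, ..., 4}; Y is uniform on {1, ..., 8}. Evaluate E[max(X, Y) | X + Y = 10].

7

Outcomes with X + Y = 10: (2,8), (3,7), (4,6), each with probability 1/32.
E[max(X, Y) | X + Y = 10] = (8 + 7 + 6) / 3 = 7.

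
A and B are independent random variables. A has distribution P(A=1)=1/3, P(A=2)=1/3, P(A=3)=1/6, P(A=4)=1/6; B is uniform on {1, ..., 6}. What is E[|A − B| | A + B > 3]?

11/5

P(A + B > 3) = 5/6.
Summing |A−B|·P(x,y) over outcomes with A + B > 3 gives 11/6.
E[|A − B| | A + B > 3] = (11/6) / (5/6) = 11/5.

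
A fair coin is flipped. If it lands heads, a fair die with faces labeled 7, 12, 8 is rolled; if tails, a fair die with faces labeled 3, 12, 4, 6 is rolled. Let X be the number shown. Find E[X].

61/8

E[X | heads] = (7+12+8)/3 = 9.
E[X | tails] = (3+12+4+6)/4 = 25/4.
E[X] = (1/2)·(9) + (1/2)·(25/4) = 61/8.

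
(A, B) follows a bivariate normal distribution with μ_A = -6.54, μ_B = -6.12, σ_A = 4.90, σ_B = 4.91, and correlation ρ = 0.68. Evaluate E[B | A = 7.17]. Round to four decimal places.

The regression of B on A has slope ρ·σ_B/σ_A and passes through (μ_A, μ_B).
E[B | A=7.17] = -6.12 + (0.68)·(4.91/4.90)·(7.17 − (-6.54)) = -6.12 + (0.681388)·(13.71) = 3.2218.

3.2218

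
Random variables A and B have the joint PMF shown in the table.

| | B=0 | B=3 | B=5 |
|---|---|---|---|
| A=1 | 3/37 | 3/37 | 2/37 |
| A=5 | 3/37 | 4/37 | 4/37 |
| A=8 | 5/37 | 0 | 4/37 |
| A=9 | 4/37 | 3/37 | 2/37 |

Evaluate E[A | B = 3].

P(B = 3) = 10/37.
Σ A·P over the event = 1·(3/37) + 5·(4/37) + 9·(3/37) = 50/37.
E[A | B = 3] = (50/37) / (10/37) = 5.

5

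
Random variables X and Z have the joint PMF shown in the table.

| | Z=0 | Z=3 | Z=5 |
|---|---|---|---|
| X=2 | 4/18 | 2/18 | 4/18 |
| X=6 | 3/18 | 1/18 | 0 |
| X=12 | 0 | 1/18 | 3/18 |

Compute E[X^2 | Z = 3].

P(Z = 3) = 2/9.
Summing X^2·P(X=x,Z=y) over the conditioning event gives 94/9.
E[X^2 | Z = 3] = (94/9) / (2/9) = 47.

47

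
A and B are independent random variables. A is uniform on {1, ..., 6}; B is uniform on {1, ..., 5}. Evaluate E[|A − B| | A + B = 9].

Outcomes with A + B = 9: (4,5), (5,4), (6,3), each with probability 1/30.
E[|A − B| | A + B = 9] = (1 + 1 + 3) / 3 = 5/3.

5/3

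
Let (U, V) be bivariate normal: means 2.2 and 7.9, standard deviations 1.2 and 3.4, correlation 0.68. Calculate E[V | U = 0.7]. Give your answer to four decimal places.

E[V | U=x] = μ_V + ρ(σ_V/σ_U)(x − μ_U) for jointly normal variables.
E[V | U=0.7] = 7.9 + (0.68)·(3.4/1.2)·(0.7 − (2.2)) = 7.9 + (1.9267)·(-1.5) = 5.0100.

5.0100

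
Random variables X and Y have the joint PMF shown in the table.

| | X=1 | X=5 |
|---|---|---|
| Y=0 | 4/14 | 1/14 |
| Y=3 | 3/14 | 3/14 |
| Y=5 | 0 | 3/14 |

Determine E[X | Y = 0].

9/5

P(Y = 0) = 5/14.
Σ X·P over the event = 1·(4/14) + 5·(1/14) = 9/14.
E[X | Y = 0] = (9/14) / (5/14) = 9/5.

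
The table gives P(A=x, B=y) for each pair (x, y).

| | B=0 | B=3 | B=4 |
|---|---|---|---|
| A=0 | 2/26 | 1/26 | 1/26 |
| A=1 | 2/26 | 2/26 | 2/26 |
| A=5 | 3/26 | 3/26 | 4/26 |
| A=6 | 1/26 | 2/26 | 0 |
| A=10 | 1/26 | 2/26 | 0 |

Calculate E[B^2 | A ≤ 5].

P(A ≤ 5) = 10/13.
Summing B^2·P(A=x,B=y) over the conditioning event gives 83/13.
E[B^2 | A ≤ 5] = (83/13) / (10/13) = 83/10.

83/10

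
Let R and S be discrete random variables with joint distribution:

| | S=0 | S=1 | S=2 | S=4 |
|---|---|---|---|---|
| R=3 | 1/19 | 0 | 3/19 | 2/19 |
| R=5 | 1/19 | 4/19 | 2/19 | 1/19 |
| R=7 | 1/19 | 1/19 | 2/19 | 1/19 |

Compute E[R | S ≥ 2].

51/11

P(S ≥ 2) = 11/19.
Σ R·P over the event = 3·(3/19) + 3·(2/19) + 5·(2/19) + 5·(1/19) + 7·(2/19) + 7·(1/19) = 51/19.
E[R | S ≥ 2] = (51/19) / (11/19) = 51/11.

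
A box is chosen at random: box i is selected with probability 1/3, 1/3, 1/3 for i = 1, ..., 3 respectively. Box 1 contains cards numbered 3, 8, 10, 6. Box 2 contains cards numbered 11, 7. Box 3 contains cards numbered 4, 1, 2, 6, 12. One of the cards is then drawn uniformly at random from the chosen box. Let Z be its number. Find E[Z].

83/12

E[Z | box 1] = (3+8+10+6)/4 = 27/4.
E[Z | box 2] = (11+7)/2 = 9.
E[Z | box 3] = (4+1+2+6+12)/5 = 5.
By the law of total expectation,
E[Z] = (1/3)·(27/4) + (1/3)·(9) + (1/3)·(5) = 83/12.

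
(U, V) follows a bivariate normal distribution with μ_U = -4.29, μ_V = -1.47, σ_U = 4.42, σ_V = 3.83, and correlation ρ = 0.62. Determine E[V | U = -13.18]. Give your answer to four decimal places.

-6.2461

For a bivariate normal, E[V | U=x] = μ_V + ρ·(σ_V/σ_U)·(x − μ_U).
E[V | U=-13.18] = -1.47 + (0.62)·(3.83/4.42)·(-13.18 − (-4.29)) = -1.47 + (0.53724)·(-8.89) = -6.2461.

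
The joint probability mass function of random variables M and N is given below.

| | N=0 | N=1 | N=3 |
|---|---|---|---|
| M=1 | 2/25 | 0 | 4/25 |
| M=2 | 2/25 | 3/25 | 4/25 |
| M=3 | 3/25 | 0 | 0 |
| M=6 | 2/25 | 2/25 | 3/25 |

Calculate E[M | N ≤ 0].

3

P(N ≤ 0) = 9/25.
Σ M·P over the event = 1·(2/25) + 2·(2/25) + 3·(3/25) + 6·(2/25) = 27/25.
E[M | N ≤ 0] = (27/25) / (9/25) = 3.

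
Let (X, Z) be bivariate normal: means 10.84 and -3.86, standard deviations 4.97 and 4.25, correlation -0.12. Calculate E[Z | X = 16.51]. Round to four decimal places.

The regression of Z on X has slope ρ·σ_Z/σ_X and passes through (μ_X, μ_Z).
E[Z | X=16.51] = -3.86 + (-0.12)·(4.25/4.97)·(16.51 − (10.84)) = -3.86 + (-0.102616)·(5.67) = -4.4418.

-4.4418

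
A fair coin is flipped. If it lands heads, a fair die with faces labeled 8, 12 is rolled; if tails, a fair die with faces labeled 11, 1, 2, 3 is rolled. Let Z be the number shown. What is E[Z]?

57/8

E[Z | heads] = (8+12)/2 = 10.
E[Z | tails] = (11+1+2+3)/4 = 17/4.
By the law of total expectation,
E[Z] = (1/2)·(10) + (1/2)·(17/4) = 57/8.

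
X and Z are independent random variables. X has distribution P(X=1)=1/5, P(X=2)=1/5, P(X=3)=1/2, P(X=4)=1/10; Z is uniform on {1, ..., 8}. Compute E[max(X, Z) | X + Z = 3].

2

P(X + Z = 3) = 1/20.
Summing max(X,Z)·P(x,y) over outcomes with X + Z = 3 gives 1/10.
E[max(X, Z) | X + Z = 3] = (1/10) / (1/20) = 2.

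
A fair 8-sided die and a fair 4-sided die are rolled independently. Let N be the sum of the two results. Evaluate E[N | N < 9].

P(N < 9) = 11/16.
Σ over the event: 2·1/32 + 3·1/16 + 4·3/32 + 5·1/8 + 6·1/8 + 7·1/8 + 8·1/8 = 31/8.
E[N | N < 9] = (31/8) / (11/16) = 62/11.

62/11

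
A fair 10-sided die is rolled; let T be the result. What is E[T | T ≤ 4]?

5/2

Given T ≤ 4, T is equally likely to be any of {1, 2, 3, 4}.
E[T | T ≤ 4] = (1 + 2 + 3 + 4) / 4 = 5/2.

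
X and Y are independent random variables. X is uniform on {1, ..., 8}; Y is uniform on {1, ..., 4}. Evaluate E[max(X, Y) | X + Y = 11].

P(X + Y = 11) = 1/16.
Summing max(X,Y)·P(x,y) over outcomes with X + Y = 11 gives 15/32.
E[max(X, Y) | X + Y = 11] = (15/32) / (1/16) = 15/2.

15/2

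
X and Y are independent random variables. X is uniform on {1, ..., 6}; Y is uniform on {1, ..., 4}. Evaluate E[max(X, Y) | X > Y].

32/7

P(X > Y) = 7/12.
Summing max(X,Y)·P(x,y) over outcomes with X > Y gives 8/3.
E[max(X, Y) | X > Y] = (8/3) / (7/12) = 32/7.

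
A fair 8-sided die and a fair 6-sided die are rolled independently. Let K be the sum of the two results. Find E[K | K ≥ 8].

P(K ≥ 8) = 9/16.
Σ over the event: 8·1/8 + 9·1/8 + 10·5/48 + 11·1/12 + 12·1/16 + 13·1/24 + 14·1/48 = 17/3.
E[K | K ≥ 8] = (17/3) / (9/16) = 272/27.

272/27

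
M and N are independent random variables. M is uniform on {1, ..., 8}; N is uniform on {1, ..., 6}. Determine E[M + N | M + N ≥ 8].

272/27

P(M + N ≥ 8) = 9/16.
Summing (M+N)·P(x,y) over outcomes with M + N ≥ 8 gives 17/3.
E[M + N | M + N ≥ 8] = (17/3) / (9/16) = 272/27.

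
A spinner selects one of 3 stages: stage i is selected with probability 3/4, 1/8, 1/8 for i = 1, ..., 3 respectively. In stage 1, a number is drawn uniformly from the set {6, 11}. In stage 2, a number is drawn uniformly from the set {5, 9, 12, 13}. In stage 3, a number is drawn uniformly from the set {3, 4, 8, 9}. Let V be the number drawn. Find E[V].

267/32

E[V | stage 1] = (6+11)/2 = 17/2.
E[V | stage 2] = (5+9+12+13)/4 = 39/4.
E[V | stage 3] = (3+4+8+9)/4 = 6.
By the law of total expectation,
E[V] = (3/4)·(17/2) + (1/8)·(39/4) + (1/8)·(6) = 267/32.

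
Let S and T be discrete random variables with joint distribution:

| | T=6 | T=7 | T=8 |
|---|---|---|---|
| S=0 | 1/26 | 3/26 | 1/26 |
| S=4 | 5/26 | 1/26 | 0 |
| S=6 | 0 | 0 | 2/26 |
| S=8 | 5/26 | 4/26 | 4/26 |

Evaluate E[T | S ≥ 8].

P(S ≥ 8) = 1/2.
Σ T·P over the event = 6·(5/26) + 7·(4/26) + 8·(4/26) = 45/13.
E[T | S ≥ 8] = (45/13) / (1/2) = 90/13.

90/13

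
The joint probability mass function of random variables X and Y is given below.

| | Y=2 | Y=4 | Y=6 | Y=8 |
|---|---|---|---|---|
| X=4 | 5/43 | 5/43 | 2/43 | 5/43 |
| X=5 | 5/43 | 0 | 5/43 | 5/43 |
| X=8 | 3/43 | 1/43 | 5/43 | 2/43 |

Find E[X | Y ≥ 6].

P(Y ≥ 6) = 24/43.
Summing X·P(X=x,Y=y) over the conditioning event gives 134/43.
E[X | Y ≥ 6] = (134/43) / (24/43) = 67/12.

67/12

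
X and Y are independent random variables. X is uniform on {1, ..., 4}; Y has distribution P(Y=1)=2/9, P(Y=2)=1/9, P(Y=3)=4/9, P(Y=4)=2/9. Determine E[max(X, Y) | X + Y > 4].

P(X + Y > 4) = 2/3.
Summing max(X,Y)·P(x,y) over outcomes with X + Y > 4 gives 29/12.
E[max(X, Y) | X + Y > 4] = (29/12) / (2/3) = 29/8.

29/8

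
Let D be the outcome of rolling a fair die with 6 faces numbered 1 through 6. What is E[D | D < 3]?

3/2

Given D < 3, D is equally likely to be any of {1, 2}.
E[D | D < 3] = (1 + 2) / 2 = 3/2.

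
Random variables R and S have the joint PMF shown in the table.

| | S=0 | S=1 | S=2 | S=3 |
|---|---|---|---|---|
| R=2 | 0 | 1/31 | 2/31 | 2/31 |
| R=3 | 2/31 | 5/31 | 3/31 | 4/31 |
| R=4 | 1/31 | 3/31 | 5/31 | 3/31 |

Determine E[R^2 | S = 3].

92/9

P(S = 3) = 9/31.
Σ R^2·P over the event = 4·(2/31) + 9·(4/31) + 16·(3/31) = 92/31.
E[R^2 | S = 3] = (92/31) / (9/31) = 92/9.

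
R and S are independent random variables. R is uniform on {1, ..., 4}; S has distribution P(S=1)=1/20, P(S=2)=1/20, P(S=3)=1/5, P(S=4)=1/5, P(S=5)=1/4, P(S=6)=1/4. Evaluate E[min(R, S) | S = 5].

5/2

P(S = 5) = 1/4.
Summing min(R,S)·P(x,y) over outcomes with S = 5 gives 5/8.
E[min(R, S) | S = 5] = (5/8) / (1/4) = 5/2.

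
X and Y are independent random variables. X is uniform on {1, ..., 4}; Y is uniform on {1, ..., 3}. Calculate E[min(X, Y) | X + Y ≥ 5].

13/6

P(X + Y ≥ 5) = 1/2.
Summing min(X,Y)·P(x,y) over outcomes with X + Y ≥ 5 gives 13/12.
E[min(X, Y) | X + Y ≥ 5] = (13/12) / (1/2) = 13/6.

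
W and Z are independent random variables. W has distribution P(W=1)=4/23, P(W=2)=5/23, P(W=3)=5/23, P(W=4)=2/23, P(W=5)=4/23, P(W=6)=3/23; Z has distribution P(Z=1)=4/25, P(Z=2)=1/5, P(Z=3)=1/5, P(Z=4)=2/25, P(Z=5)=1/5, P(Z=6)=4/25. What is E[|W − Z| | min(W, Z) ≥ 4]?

P(min(W, Z) ≥ 4) = 99/575.
Summing |W−Z|·P(x,y) over outcomes with min(W, Z) ≥ 4 gives 77/575.
E[|W − Z| | min(W, Z) ≥ 4] = (77/575) / (99/575) = 7/9.

7/9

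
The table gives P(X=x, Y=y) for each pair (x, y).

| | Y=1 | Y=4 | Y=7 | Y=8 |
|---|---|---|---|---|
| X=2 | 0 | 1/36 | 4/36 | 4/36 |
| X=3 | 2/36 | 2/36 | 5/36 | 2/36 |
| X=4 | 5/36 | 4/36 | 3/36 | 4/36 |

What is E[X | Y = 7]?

35/12

P(Y = 7) = 1/3.
Σ X·P over the event = 2·(4/36) + 3·(5/36) + 4·(3/36) = 35/36.
E[X | Y = 7] = (35/36) / (1/3) = 35/12.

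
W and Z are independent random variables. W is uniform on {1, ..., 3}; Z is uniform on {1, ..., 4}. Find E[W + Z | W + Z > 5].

P(W + Z > 5) = 1/4.
Summing (W+Z)·P(x,y) over outcomes with W + Z > 5 gives 19/12.
E[W + Z | W + Z > 5] = (19/12) / (1/4) = 19/3.

19/3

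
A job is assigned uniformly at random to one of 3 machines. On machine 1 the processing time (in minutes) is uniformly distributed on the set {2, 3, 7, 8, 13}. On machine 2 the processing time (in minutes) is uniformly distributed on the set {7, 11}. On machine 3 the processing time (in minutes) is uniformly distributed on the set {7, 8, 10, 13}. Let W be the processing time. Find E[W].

251/30

E[W | machine 1] = (2+3+7+8+13)/5 = 33/5.
E[W | machine 2] = (7+11)/2 = 9.
E[W | machine 3] = (7+8+10+13)/4 = 19/2.
By the law of total expectation,
E[W] = (1/3)·(33/5) + (1/3)·(9) + (1/3)·(19/2) = 251/30.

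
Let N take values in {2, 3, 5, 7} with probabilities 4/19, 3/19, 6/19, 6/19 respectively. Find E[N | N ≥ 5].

P(N ≥ 5) = 12/19.
Σ over the event: 5·6/19 + 7·6/19 = 72/19.
E[N | N ≥ 5] = (72/19) / (12/19) = 6.

6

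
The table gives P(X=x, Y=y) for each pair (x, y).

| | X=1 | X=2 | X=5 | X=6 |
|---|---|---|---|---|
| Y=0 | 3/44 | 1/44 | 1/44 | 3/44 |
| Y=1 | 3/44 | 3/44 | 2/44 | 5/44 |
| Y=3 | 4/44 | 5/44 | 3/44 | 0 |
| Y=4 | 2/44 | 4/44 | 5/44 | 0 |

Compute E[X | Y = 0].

7/2

P(Y = 0) = 2/11.
Σ X·P over the event = 1·(3/44) + 2·(1/44) + 5·(1/44) + 6·(3/44) = 7/11.
E[X | Y = 0] = (7/11) / (2/11) = 7/2.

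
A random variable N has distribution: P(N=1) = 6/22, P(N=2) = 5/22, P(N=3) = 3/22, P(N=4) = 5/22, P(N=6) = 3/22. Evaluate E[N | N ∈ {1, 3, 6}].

P(N ∈ {1, 3, 6}) = 6/11.
Σ over the event: 1·3/11 + 3·3/22 + 6·3/22 = 3/2.
E[N | N ∈ {1, 3, 6}] = (3/2) / (6/11) = 11/4.

11/4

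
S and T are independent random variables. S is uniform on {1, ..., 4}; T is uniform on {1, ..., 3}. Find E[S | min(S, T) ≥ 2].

Outcomes with min(S, T) ≥ 2: (2,2), (2,3), (3,2), (3,3), (4,2), (4,3), each with probability 1/12.
E[S | min(S, T) ≥ 2] = (2 + 2 + 3 + 3 + 4 + 4) / 6 = 3.

3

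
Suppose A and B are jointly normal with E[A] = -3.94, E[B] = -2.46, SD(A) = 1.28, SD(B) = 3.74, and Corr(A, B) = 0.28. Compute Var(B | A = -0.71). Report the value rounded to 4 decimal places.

For a bivariate normal, Var(B | A=x) = σ_B²(1 − ρ²).
Var(B | A=-0.71) = (3.74)²·(1 − (0.28)²) = 13.9876·0.9216 = 12.8910.

12.8910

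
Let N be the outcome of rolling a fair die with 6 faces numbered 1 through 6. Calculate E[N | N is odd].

3

Given N is odd, N is equally likely to be any of {1, 3, 5}.
E[N | N is odd] = (1 + 3 + 5) / 3 = 3.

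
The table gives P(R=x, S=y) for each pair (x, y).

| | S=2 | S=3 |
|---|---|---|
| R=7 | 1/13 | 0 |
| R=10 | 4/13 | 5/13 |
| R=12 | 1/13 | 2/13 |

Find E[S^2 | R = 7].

4

P(R = 7) = 1/13.
Σ S^2·P over the event = 4·(1/13) = 4/13.
E[S^2 | R = 7] = (4/13) / (1/13) = 4.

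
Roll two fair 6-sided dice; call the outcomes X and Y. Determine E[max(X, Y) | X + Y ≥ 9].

Outcomes with X + Y ≥ 9: (3,6), (4,5), (4,6), (5,4), (5,5), (5,6), (6,3), (6,4), (6,5), (6,6), each with probability 1/36.
E[max(X, Y) | X + Y ≥ 9] = (6 + 5 + 6 + 5 + 5 + 6 + 6 + 6 + 6 + 6) / 10 = 57/10.

57/10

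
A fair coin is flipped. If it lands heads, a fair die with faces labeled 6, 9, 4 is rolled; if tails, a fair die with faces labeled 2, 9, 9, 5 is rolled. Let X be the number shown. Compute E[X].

151/24

E[X | heads] = (6+9+4)/3 = 19/3.
E[X | tails] = (2+9+9+5)/4 = 25/4.
E[X] = (1/2)·(19/3) + (1/2)·(25/4) = 151/24.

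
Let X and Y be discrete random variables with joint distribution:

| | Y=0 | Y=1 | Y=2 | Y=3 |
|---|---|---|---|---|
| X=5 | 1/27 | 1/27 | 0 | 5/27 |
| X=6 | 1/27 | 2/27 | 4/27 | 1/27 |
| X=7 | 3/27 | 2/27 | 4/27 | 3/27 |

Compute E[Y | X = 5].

P(X = 5) = 7/27.
Σ Y·P over the event = 0·(1/27) + 1·(1/27) + 3·(5/27) = 16/27.
E[Y | X = 5] = (16/27) / (7/27) = 16/7.

16/7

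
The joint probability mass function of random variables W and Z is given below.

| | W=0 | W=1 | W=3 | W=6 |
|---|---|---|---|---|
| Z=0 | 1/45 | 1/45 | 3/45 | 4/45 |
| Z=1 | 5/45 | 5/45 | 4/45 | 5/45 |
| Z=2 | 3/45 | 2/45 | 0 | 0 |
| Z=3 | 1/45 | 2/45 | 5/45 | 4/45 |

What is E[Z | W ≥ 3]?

36/25

P(W ≥ 3) = 5/9.
Σ Z·P over the event = 0·(3/45) + 1·(4/45) + 3·(5/45) + 0·(4/45) + 1·(5/45) + 3·(4/45) = 4/5.
E[Z | W ≥ 3] = (4/5) / (5/9) = 36/25.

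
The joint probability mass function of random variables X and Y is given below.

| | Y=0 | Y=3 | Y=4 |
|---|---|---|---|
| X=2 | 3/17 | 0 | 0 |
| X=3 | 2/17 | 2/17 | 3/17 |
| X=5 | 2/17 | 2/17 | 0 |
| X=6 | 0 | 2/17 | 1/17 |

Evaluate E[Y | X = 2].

0

P(X = 2) = 3/17.
Σ Y·P over the event = 0·(3/17) = 0.
E[Y | X = 2] = (0) / (3/17) = 0.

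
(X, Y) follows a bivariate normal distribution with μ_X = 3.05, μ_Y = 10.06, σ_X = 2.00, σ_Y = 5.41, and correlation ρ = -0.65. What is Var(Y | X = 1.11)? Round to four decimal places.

The conditional variance in a bivariate normal is σ_Y²(1 − ρ²), independent of x.
Var(Y | X=1.11) = (5.41)²·(1 − (-0.65)²) = 29.2681·0.5775 = 16.9023.

16.9023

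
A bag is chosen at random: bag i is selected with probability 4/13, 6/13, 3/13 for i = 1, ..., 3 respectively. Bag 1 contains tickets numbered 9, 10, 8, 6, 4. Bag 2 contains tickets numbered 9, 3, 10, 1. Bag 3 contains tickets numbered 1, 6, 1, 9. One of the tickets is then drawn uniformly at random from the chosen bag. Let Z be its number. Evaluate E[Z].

1537/260

E[Z | bag 1] = (9+10+8+6+4)/5 = 37/5.
E[Z | bag 2] = (9+3+10+1)/4 = 23/4.
E[Z | bag 3] = (1+6+1+9)/4 = 17/4.
By the law of total expectation,
E[Z] = (4/13)·(37/5) + (6/13)·(23/4) + (3/13)·(17/4) = 1537/260.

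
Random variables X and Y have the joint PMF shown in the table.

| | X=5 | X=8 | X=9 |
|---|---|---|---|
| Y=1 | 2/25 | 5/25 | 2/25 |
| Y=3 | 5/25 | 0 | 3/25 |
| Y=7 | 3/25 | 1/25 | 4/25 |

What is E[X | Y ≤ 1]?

68/9

P(Y ≤ 1) = 9/25.
Σ X·P over the event = 5·(2/25) + 8·(5/25) + 9·(2/25) = 68/25.
E[X | Y ≤ 1] = (68/25) / (9/25) = 68/9.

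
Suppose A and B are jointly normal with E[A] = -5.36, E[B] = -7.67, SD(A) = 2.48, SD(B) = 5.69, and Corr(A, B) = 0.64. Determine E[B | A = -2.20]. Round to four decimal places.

E[B | A=x] = μ_B + ρ(σ_B/σ_A)(x − μ_A) for jointly normal variables.
E[B | A=-2.20] = -7.67 + (0.64)·(5.69/2.48)·(-2.20 − (-5.36)) = -7.67 + (1.4684)·(3.16) = -3.0299.

-3.0299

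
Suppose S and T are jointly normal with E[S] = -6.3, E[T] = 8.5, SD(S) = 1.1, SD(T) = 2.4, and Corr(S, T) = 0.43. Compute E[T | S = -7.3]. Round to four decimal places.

For a bivariate normal, E[T | S=x] = μ_T + ρ·(σ_T/σ_S)·(x − μ_S).
E[T | S=-7.3] = 8.5 + (0.43)·(2.4/1.1)·(-7.3 − (-6.3)) = 8.5 + (0.93818)·(-1) = 7.5618.

7.5618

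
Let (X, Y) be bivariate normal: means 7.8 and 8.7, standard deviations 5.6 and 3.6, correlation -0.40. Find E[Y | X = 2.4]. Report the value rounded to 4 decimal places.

10.0886

For a bivariate normal, E[Y | X=x] = μ_Y + ρ·(σ_Y/σ_X)·(x − μ_X).
E[Y | X=2.4] = 8.7 + (-0.40)·(3.6/5.6)·(2.4 − (7.8)) = 8.7 + (-0.25714)·(-5.4) = 10.0886.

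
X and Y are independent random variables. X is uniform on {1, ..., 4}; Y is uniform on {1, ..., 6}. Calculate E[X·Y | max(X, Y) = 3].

27/5

Outcomes with max(X, Y) = 3: (1,3), (2,3), (3,1), (3,2), (3,3), each with probability 1/24.
E[X·Y | max(X, Y) = 3] = (3 + 6 + 3 + 6 + 9) / 5 = 27/5.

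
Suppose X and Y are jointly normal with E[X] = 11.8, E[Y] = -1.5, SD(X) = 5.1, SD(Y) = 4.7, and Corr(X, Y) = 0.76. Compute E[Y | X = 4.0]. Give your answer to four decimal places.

For a bivariate normal, E[Y | X=x] = μ_Y + ρ·(σ_Y/σ_X)·(x − μ_X).
E[Y | X=4.0] = -1.5 + (0.76)·(4.7/5.1)·(4.0 − (11.8)) = -1.5 + (0.700392)·(-7.8) = -6.9631.

-6.9631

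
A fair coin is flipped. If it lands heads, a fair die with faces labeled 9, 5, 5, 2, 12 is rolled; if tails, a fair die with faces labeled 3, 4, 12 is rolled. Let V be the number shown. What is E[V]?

E[V | heads] = (9+5+5+2+12)/5 = 33/5.
E[V | tails] = (3+4+12)/3 = 19/3.
E[V] = (1/2)·(33/5) + (1/2)·(19/3) = 97/15.

97/15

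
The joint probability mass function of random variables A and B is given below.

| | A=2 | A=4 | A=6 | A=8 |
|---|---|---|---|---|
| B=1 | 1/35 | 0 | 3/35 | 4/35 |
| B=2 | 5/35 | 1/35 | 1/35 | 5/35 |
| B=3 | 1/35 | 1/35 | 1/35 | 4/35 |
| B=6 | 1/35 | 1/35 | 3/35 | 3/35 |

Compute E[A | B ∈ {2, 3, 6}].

P(B ∈ {2, 3, 6}) = 27/35.
Summing A·P(A=x,B=y) over the conditioning event gives 152/35.
E[A | B ∈ {2, 3, 6}] = (152/35) / (27/35) = 152/27.

152/27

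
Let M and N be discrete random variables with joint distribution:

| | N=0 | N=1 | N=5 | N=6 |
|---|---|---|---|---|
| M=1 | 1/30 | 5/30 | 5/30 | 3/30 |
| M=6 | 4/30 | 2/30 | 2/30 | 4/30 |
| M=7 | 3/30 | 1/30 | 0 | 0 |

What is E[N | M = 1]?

24/7

P(M = 1) = 7/15.
Summing N·P(M=x,N=y) over the conditioning event gives 8/5.
E[N | M = 1] = (8/5) / (7/15) = 24/7.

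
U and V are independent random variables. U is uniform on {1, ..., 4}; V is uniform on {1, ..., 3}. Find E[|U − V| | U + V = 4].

P(U + V = 4) = 1/4.
Summing |U−V|·P(x,y) over outcomes with U + V = 4 gives 1/3.
E[|U − V| | U + V = 4] = (1/3) / (1/4) = 4/3.

4/3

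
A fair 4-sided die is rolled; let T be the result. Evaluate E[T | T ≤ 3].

2

Given T ≤ 3, T is equally likely to be any of {1, 2, 3}.
E[T | T ≤ 3] = (1 + 2 + 3) / 3 = 2.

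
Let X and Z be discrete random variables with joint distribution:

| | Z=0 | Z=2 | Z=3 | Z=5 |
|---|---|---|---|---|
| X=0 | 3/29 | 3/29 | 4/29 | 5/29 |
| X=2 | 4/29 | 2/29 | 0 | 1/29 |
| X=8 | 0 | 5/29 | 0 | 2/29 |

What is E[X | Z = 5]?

P(Z = 5) = 8/29.
Σ X·P over the event = 0·(5/29) + 2·(1/29) + 8·(2/29) = 18/29.
E[X | Z = 5] = (18/29) / (8/29) = 9/4.

9/4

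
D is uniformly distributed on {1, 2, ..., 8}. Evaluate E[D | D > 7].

8

Given D > 7, D is equally likely to be any of {8}.
E[D | D > 7] = (8) / 1 = 8.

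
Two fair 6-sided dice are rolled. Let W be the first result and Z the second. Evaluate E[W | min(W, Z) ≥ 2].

4

P(min(W, Z) ≥ 2) = 25/36.
Summing W·P(x,y) over outcomes with min(W, Z) ≥ 2 gives 25/9.
E[W | min(W, Z) ≥ 2] = (25/9) / (25/36) = 4.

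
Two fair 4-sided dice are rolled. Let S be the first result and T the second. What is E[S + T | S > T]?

P(S > T) = 3/8.
Summing (S+T)·P(x,y) over outcomes with S > T gives 15/8.
E[S + T | S > T] = (15/8) / (3/8) = 5.

5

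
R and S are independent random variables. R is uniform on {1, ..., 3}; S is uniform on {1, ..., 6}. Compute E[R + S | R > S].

Outcomes with R > S: (2,1), (3,1), (3,2), each with probability 1/18.
E[R + S | R > S] = (3 + 4 + 5) / 3 = 4.

4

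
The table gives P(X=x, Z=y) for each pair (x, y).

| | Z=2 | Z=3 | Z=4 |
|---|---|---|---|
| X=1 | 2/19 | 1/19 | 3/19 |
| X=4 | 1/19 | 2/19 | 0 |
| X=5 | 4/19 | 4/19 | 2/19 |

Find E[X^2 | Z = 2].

P(Z = 2) = 7/19.
Summing X^2·P(X=x,Z=y) over the conditioning event gives 118/19.
E[X^2 | Z = 2] = (118/19) / (7/19) = 118/7.

118/7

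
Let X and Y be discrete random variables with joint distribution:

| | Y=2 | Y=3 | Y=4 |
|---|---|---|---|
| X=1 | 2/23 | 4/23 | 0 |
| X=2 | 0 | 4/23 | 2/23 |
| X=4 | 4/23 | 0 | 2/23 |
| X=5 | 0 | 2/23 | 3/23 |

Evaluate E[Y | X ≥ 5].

P(X ≥ 5) = 5/23.
Σ Y·P over the event = 3·(2/23) + 4·(3/23) = 18/23.
E[Y | X ≥ 5] = (18/23) / (5/23) = 18/5.

18/5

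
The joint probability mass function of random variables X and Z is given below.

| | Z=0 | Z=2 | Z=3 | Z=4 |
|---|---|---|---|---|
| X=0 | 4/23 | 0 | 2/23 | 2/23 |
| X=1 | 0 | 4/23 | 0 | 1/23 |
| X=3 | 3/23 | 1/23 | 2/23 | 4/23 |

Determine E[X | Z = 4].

13/7

P(Z = 4) = 7/23.
Σ X·P over the event = 0·(2/23) + 1·(1/23) + 3·(4/23) = 13/23.
E[X | Z = 4] = (13/23) / (7/23) = 13/7.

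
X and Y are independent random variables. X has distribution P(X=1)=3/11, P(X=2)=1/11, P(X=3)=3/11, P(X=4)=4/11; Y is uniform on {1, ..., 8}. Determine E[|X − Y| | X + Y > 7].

P(X + Y > 7) = 41/88.
Summing |X−Y|·P(x,y) over outcomes with X + Y > 7 gives 17/11.
E[|X − Y| | X + Y > 7] = (17/11) / (41/88) = 136/41.

136/41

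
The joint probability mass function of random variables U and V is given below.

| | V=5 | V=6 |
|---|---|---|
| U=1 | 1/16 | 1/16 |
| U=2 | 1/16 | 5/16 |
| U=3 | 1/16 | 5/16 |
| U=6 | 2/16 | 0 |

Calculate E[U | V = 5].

P(V = 5) = 5/16.
Σ U·P over the event = 1·(1/16) + 2·(1/16) + 3·(1/16) + 6·(2/16) = 9/8.
E[U | V = 5] = (9/8) / (5/16) = 18/5.

18/5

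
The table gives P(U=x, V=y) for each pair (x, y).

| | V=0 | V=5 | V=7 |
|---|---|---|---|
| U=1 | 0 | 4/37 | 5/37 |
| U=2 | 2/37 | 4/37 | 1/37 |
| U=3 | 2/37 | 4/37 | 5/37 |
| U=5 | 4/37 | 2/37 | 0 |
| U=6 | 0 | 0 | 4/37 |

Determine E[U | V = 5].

P(V = 5) = 14/37.
Σ U·P over the event = 1·(4/37) + 2·(4/37) + 3·(4/37) + 5·(2/37) = 34/37.
E[U | V = 5] = (34/37) / (14/37) = 17/7.

17/7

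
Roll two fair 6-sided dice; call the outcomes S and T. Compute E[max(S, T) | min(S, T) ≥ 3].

P(min(S, T) ≥ 3) = 4/9.
Summing max(S,T)·P(x,y) over outcomes with min(S, T) ≥ 3 gives 41/18.
E[max(S, T) | min(S, T) ≥ 3] = (41/18) / (4/9) = 41/8.

41/8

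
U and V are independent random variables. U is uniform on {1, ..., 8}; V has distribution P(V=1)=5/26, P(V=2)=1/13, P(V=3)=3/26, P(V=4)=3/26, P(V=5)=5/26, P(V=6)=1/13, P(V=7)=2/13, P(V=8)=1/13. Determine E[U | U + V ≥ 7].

809/155

P(U + V ≥ 7) = 155/208.
Summing U·P(x,y) over outcomes with U + V ≥ 7 gives 809/208.
E[U | U + V ≥ 7] = (809/208) / (155/208) = 809/155.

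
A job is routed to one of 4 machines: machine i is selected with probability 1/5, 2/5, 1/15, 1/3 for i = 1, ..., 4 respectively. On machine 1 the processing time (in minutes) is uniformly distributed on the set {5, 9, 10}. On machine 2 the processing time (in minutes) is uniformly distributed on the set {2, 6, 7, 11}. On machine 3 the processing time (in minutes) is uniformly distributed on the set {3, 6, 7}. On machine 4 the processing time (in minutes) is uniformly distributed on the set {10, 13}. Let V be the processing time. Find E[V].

E[V | machine 1] = (5+9+10)/3 = 8.
E[V | machine 2] = (2+6+7+11)/4 = 13/2.
E[V | machine 3] = (3+6+7)/3 = 16/3.
E[V | machine 4] = (10+13)/2 = 23/2.
E[V] = (1/5)·(8) + (2/5)·(13/2) + (1/15)·(16/3) + (1/3)·(23/2) = 151/18.

151/18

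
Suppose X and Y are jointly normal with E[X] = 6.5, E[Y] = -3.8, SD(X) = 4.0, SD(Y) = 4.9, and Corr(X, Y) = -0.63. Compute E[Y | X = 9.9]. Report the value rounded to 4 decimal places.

E[Y | X=x] = μ_Y + ρ(σ_Y/σ_X)(x − μ_X) for jointly normal variables.
E[Y | X=9.9] = -3.8 + (-0.63)·(4.9/4.0)·(9.9 − (6.5)) = -3.8 + (-0.77175)·(3.4) = -6.4240.

-6.4240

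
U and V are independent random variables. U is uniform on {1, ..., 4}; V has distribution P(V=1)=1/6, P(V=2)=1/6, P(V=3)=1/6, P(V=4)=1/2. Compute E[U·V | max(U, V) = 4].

48/5

P(max(U, V) = 4) = 5/8.
Summing UV·P(x,y) over outcomes with max(U, V) = 4 gives 6.
E[U·V | max(U, V) = 4] = (6) / (5/8) = 48/5.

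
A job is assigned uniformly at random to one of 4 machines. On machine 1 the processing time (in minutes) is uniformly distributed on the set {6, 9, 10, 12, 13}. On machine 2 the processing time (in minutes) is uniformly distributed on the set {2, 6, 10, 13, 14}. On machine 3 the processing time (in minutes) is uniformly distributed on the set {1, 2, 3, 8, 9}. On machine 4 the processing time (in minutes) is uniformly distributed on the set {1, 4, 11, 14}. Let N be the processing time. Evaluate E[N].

E[N | machine 1] = (6+9+10+12+13)/5 = 10.
E[N | machine 2] = (2+6+10+13+14)/5 = 9.
E[N | machine 3] = (1+2+3+8+9)/5 = 23/5.
E[N | machine 4] = (1+4+11+14)/4 = 15/2.
By the law of total expectation,
E[N] = (1/4)·(10) + (1/4)·(9) + (1/4)·(23/5) + (1/4)·(15/2) = 311/40.

311/40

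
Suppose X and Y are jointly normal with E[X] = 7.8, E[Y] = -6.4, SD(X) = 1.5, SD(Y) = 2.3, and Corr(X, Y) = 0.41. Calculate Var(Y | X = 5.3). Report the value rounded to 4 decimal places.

Var(Y | X=x) = (1 − ρ²)·σ_Y².
Var(Y | X=5.3) = (2.3)²·(1 − (0.41)²) = 5.29·0.8319 = 4.4008.

4.4008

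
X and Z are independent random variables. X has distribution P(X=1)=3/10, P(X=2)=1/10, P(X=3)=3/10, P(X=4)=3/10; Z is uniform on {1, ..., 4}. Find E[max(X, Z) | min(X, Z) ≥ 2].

P(min(X, Z) ≥ 2) = 21/40.
Summing max(X,Z)·P(x,y) over outcomes with min(X, Z) ≥ 2 gives 15/8.
E[max(X, Z) | min(X, Z) ≥ 2] = (15/8) / (21/40) = 25/7.

25/7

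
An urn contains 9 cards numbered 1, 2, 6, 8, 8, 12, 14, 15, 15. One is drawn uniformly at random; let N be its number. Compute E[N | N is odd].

31/3

P(N is odd) = 1/3.
Σ over the event: 1·1/9 + 15·2/9 = 31/9.
E[N | N is odd] = (31/9) / (1/3) = 31/3.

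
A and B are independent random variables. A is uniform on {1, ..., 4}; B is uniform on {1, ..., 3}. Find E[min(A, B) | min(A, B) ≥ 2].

Outcomes with min(A, B) ≥ 2: (2,2), (2,3), (3,2), (3,3), (4,2), (4,3), each with probability 1/12.
E[min(A, B) | min(A, B) ≥ 2] = (2 + 2 + 2 + 3 + 2 + 3) / 6 = 7/3.

7/3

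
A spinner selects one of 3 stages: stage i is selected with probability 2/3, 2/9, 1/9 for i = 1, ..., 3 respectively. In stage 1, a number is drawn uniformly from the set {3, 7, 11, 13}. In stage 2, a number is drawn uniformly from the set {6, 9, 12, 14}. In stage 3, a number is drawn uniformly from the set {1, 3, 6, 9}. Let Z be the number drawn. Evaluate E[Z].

305/36

E[Z | stage 1] = (3+7+11+13)/4 = 17/2.
E[Z | stage 2] = (6+9+12+14)/4 = 41/4.
E[Z | stage 3] = (1+3+6+9)/4 = 19/4.
E[Z] = (2/3)·(17/2) + (2/9)·(41/4) + (1/9)·(19/4) = 305/36.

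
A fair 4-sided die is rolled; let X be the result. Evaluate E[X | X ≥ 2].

3

Given X ≥ 2, X is equally likely to be any of {2, 3, 4}.
E[X | X ≥ 2] = (2 + 3 + 4) / 3 = 3.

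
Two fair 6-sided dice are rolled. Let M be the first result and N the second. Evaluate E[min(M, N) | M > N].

P(M > N) = 5/12.
Summing min(M,N)·P(x,y) over outcomes with M > N gives 35/36.
E[min(M, N) | M > N] = (35/36) / (5/12) = 7/3.

7/3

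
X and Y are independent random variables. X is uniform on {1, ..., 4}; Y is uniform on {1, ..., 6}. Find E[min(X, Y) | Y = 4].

Outcomes with Y = 4: (1,4), (2,4), (3,4), (4,4), each with probability 1/24.
E[min(X, Y) | Y = 4] = (1 + 2 + 3 + 4) / 4 = 5/2.

5/2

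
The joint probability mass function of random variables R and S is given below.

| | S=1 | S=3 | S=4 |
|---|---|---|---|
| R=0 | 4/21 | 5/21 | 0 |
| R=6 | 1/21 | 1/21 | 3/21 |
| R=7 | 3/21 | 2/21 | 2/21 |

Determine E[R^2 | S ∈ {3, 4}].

340/13

P(S ∈ {3, 4}) = 13/21.
Σ R^2·P over the event = 0·(5/21) + 36·(1/21) + 36·(3/21) + 49·(2/21) + 49·(2/21) = 340/21.
E[R^2 | S ∈ {3, 4}] = (340/21) / (13/21) = 340/13.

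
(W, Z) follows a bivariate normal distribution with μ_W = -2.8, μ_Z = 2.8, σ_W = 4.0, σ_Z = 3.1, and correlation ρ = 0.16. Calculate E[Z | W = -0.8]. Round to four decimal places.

3.0480

For a bivariate normal, E[Z | W=x] = μ_Z + ρ·(σ_Z/σ_W)·(x − μ_W).
E[Z | W=-0.8] = 2.8 + (0.16)·(3.1/4.0)·(-0.8 − (-2.8)) = 2.8 + (0.124)·(2) = 3.0480.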